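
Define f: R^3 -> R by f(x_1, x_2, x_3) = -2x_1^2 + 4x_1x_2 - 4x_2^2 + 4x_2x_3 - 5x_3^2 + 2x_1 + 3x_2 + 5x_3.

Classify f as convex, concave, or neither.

f is quadratic, so its Hessian is the constant matrix H = [[-4, 4, 0], [4, -8, 4], [0, 4, -10]].
Leading principal minors: -4, 16, -96.
Signs alternate −, +, − ⇒ H ≺ 0 ⇒ concave.

concave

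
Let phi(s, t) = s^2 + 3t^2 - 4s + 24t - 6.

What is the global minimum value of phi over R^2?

phi(s,t) separates as P(s) + Q(t) − 6, so its minimum is min P + min Q − 6.
P'(s) = 2s - 4 vanishes at s ∈ {2}; Q'(t) = 6(t + 4) vanishes at t ∈ {-4}.
Local minima of P (where P''>0): P(2)=-4. Local minima of Q: Q(-4)=-48.
So the global minimum of phi is P(2) + Q(-4) − 6 = -4 − 48 − 6 = -58, attained at (2, -4).

-58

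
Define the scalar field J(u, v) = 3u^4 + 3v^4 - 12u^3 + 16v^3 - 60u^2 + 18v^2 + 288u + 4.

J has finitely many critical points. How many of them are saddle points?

J separates as a function of u plus a function of v, so ∇J=0 decouples.
∂J/∂u = 12(u - 4)(u - 2)(u + 3) = 0 at u ∈ {-3, 2, 4}; ∂J/∂v = 12v(v + 1)(v + 3) = 0 at v ∈ {-3, -1, 0}.
The Hessian is diagonal: diag(J_uu, J_vv). Second derivatives: J_uu(-3)=420, J_uu(2)=-120, J_uu(4)=168; J_vv(-3)=72, J_vv(-1)=-24, J_vv(0)=36.
Saddle points occur where the two diagonal entries have opposite signs: (-3, -1), (2, -3), (2, 0), (4, -1). Count: 4.

4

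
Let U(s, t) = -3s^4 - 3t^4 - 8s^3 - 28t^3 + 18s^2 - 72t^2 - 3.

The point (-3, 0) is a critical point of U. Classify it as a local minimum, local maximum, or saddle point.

The mixed partial ∂²U/∂s∂t is 0, so the Hessian at any point is diag(U_ss, U_tt) = diag(12(-3s^2 - 4s + 3), -12(3t^2 + 14t + 12)).
At (-3, 0): H = diag(-144, -144).
Both eigenvalues are negative, so H is negative definite: a local maximum.

local maximum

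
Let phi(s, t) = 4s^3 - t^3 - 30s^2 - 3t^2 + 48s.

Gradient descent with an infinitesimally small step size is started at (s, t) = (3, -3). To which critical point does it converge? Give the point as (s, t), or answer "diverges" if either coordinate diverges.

phi is separable, so gradient descent decouples: s follows -∂phi/∂s, t follows -∂phi/∂t.
∂phi/∂s = 12(s - 4)(s - 1); at s=3 this is -24, so s increases.
∂phi/∂t = -3t(t + 2); at t=-3 this is -9, so t increases.
s converges to its nearest critical value 4 (a local min of the s-part); t converges to -2. The iterate converges to (4, -2).

(4, -2)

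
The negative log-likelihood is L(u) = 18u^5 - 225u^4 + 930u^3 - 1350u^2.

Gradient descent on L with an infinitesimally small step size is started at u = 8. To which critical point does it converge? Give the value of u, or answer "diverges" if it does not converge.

L'(u) = 90u(u - 5)(u - 3)(u - 2), so L'(8) = 64800.
Gradient descent moves in the -L' direction, i.e. u is decreasing.
The nearest critical point in that direction is u = 5, where L'' = 2700 > 0 (a local minimum). The iterate converges there.

5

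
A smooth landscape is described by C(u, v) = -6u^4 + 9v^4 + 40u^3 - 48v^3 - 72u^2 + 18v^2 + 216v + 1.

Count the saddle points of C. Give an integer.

5

C separates as a function of u plus a function of v, so ∇C=0 decouples.
∂C/∂u = -24u(u - 3)(u - 2) = 0 at u ∈ {0, 2, 3}; ∂C/∂v = 36(v - 3)(v - 2)(v + 1) = 0 at v ∈ {-1, 2, 3}.
The Hessian is diagonal: diag(C_uu, C_vv). Second derivatives: C_uu(0)=-144, C_uu(2)=48, C_uu(3)=-72; C_vv(-1)=432, C_vv(2)=-108, C_vv(3)=144.
Saddle points occur where the two diagonal entries have opposite signs: (0, -1), (0, 3), (2, 2), (3, -1), (3, 3). Count: 5.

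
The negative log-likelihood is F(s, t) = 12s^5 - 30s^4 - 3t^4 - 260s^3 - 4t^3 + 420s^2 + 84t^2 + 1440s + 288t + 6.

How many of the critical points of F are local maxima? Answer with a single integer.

4

F separates as a function of s plus a function of t, so ∇F=0 decouples.
∂F/∂s = 60(s - 4)(s - 2)(s + 1)(s + 3) = 0 at s ∈ {-3, -1, 2, 4}; ∂F/∂t = -12(t - 4)(t + 2)(t + 3) = 0 at t ∈ {-3, -2, 4}.
The Hessian is diagonal: diag(F_ss, F_tt). Second derivatives: F_ss(-3)=-4200, F_ss(-1)=1800, F_ss(2)=-1800, F_ss(4)=4200; F_tt(-3)=-84, F_tt(-2)=72, F_tt(4)=-504.
Local maxima occur where both diagonal entries negative: (-3, -3), (-3, 4), (2, -3), (2, 4). Count: 4.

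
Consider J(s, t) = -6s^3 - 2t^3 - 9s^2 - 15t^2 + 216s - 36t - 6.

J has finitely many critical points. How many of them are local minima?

J separates as a function of s plus a function of t, so ∇J=0 decouples.
∂J/∂s = -18(s - 3)(s + 4) = 0 at s ∈ {-4, 3}; ∂J/∂t = -6(t + 2)(t + 3) = 0 at t ∈ {-3, -2}.
The Hessian is diagonal: diag(J_ss, J_tt). Second derivatives: J_ss(-4)=126, J_ss(3)=-126; J_tt(-3)=6, J_tt(-2)=-6.
Local minima occur where both diagonal entries positive: (-4, -3). Count: 1.

1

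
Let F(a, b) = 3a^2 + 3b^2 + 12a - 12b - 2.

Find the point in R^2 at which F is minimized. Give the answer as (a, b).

F(a,b) separates as P(a) + Q(b) − 2, so its minimum is min P + min Q − 2.
P'(a) = 6a + 12 vanishes at a ∈ {-2}; Q'(b) = 6b - 12 vanishes at b ∈ {2}.
Local minima of P (where P''>0): P(-2)=-12. Local minima of Q: Q(2)=-12.
So the global minimum of F is P(-2) + Q(2) − 2 = -12 − 12 − 2 = -26, attained at (-2, 2).

(-2, 2)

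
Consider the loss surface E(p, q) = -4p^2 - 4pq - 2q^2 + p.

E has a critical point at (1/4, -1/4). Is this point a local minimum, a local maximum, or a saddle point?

local maximum

The Hessian of E is constant: H = [[-8, -4], [-4, -4]].
det(H) = (-8)·(-4) − (-4)² = 16.
det(H) > 0 and tr(H) = -12 < 0, so H is negative definite and the point is a local maximum.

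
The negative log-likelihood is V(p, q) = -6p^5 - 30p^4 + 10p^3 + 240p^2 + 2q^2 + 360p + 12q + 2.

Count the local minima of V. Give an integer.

V separates as a function of p plus a function of q, so ∇V=0 decouples.
∂V/∂p = -30(p - 2)(p + 1)(p + 2)(p + 3) = 0 at p ∈ {-3, -2, -1, 2}; ∂V/∂q = 4(q + 3) = 0 at q ∈ {-3}.
The Hessian is diagonal: diag(V_pp, V_qq). Second derivatives: V_pp(-3)=300, V_pp(-2)=-120, V_pp(-1)=180, V_pp(2)=-1800; V_qq(-3)=4.
Local minima occur where both diagonal entries positive: (-3, -3), (-1, -3). Count: 2.

2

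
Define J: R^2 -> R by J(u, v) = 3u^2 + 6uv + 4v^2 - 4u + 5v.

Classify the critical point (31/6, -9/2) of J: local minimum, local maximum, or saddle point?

The Hessian of J is constant: H = [[6, 6], [6, 8]].
det(H) = 6·8 − 6² = 12.
det(H) > 0 and tr(H) = 14 > 0, so H is positive definite and the point is a local minimum.

local minimum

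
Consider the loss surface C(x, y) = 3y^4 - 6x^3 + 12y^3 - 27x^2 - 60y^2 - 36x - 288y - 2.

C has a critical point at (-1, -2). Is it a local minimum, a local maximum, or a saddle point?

local maximum

The mixed partial ∂²C/∂x∂y is 0, so the Hessian at any point is diag(C_xx, C_yy) = diag(-18(2x + 3), 12(3y^2 + 6y - 10)).
At (-1, -2): H = diag(-18, -120).
Both eigenvalues are negative, so H is negative definite: a local maximum.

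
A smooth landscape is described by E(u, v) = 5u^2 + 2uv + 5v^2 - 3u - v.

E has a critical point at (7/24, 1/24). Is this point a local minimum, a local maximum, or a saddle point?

local minimum

The Hessian of E is constant: H = [[10, 2], [2, 10]].
det(H) = 10·10 − 2² = 96.
det(H) > 0 and tr(H) = 20 > 0, so H is positive definite and the point is a local minimum.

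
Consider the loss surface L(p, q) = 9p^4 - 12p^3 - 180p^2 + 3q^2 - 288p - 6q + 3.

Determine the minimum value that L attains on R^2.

-2496

L(p,q) separates as A(p) + B(q) + 3, so its minimum is min A + min B + 3.
A'(p) = 36(p - 4)(p + 1)(p + 2) vanishes at p ∈ {-2, -1, 4}; B'(q) = 6q - 6 vanishes at q ∈ {1}.
Local minima of A (where A''>0): A(-2)=96, A(4)=-2496. Local minima of B: B(1)=-3.
So the global minimum of L is A(4) + B(1) + 3 = -2496 − 3 + 3 = -2496, attained at (4, 1).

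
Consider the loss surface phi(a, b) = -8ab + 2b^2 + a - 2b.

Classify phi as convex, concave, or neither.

neither

phi is quadratic, so its Hessian is the constant matrix H = [[0, -8], [-8, 4]].
det(H) = -64, tr(H) = 4.
det(H) < 0, so H is indefinite: neither convex nor concave.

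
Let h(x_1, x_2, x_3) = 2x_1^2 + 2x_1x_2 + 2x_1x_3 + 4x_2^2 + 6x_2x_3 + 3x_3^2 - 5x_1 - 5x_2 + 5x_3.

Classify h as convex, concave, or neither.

h is quadratic, so its Hessian is the constant matrix H = [[4, 2, 2], [2, 8, 6], [2, 6, 6]].
Leading principal minors: 4, 28, 40.
All positive ⇒ H ≻ 0 ⇒ convex.

convex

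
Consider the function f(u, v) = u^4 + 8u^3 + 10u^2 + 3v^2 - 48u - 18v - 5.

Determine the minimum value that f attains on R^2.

f(u,v) separates as P(u) + Q(v) − 5, so its minimum is min P + min Q − 5.
P'(u) = 4(u - 1)(u + 3)(u + 4) vanishes at u ∈ {-4, -3, 1}; Q'(v) = 6v - 18 vanishes at v ∈ {3}.
Local minima of P (where P''>0): P(-4)=96, P(1)=-29. Local minima of Q: Q(3)=-27.
So the global minimum of f is P(1) + Q(3) − 5 = -29 − 27 − 5 = -61, attained at (1, 3).

-61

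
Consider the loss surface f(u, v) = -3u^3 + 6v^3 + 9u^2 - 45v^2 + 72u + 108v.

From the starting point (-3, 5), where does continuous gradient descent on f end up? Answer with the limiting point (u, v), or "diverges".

(-2, 3)

f is separable, so gradient descent decouples: u follows -∂f/∂u, v follows -∂f/∂v.
∂f/∂u = -9(u - 4)(u + 2); at u=-3 this is -63, so u increases.
∂f/∂v = 18(v - 3)(v - 2); at v=5 this is 108, so v decreases.
u converges to its nearest critical value -2 (a local min of the u-part); v converges to 3. The iterate converges to (-2, 3).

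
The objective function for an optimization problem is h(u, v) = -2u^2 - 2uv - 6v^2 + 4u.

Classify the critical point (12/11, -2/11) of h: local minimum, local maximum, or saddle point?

The Hessian of h is constant: H = [[-4, -2], [-2, -12]].
det(H) = (-4)·(-12) − (-2)² = 44.
det(H) > 0 and tr(H) = -16 < 0, so H is negative definite and the point is a local maximum.

local maximum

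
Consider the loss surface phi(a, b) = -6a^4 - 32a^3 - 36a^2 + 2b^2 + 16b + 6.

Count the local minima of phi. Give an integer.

phi separates as a function of a plus a function of b, so ∇phi=0 decouples.
∂phi/∂a = -24a(a + 1)(a + 3) = 0 at a ∈ {-3, -1, 0}; ∂phi/∂b = 4(b + 4) = 0 at b ∈ {-4}.
The Hessian is diagonal: diag(phi_aa, phi_bb). Second derivatives: phi_aa(-3)=-144, phi_aa(-1)=48, phi_aa(0)=-72; phi_bb(-4)=4.
Local minima occur where both diagonal entries positive: (-1, -4). Count: 1.

1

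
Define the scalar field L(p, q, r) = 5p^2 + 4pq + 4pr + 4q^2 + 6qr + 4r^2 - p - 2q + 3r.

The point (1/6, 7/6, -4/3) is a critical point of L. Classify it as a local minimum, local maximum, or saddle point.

The Hessian is constant: H = [[10, 4, 4], [4, 8, 6], [4, 6, 8]].
Leading principal minors: Δ₁ = 10, Δ₂ = 64, Δ₃ = 216.
All leading minors are positive, so H is positive definite: a local minimum.

local minimum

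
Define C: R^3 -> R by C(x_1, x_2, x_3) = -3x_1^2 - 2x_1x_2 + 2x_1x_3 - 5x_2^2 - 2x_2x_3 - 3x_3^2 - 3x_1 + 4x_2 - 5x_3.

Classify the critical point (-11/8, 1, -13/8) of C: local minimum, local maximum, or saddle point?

The Hessian is constant: H = [[-6, -2, 2], [-2, -10, -2], [2, -2, -6]].
Leading principal minors: Δ₁ = -6, Δ₂ = 56, Δ₃ = -256.
The minors alternate sign starting negative (−, +, −), so H is negative definite: a local maximum.

local maximum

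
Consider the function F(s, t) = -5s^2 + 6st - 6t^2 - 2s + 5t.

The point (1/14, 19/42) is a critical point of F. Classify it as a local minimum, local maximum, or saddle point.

local maximum

The Hessian of F is constant: H = [[-10, 6], [6, -12]].
det(H) = (-10)·(-12) − 6² = 84.
det(H) > 0 and tr(H) = -22 < 0, so H is negative definite and the point is a local maximum.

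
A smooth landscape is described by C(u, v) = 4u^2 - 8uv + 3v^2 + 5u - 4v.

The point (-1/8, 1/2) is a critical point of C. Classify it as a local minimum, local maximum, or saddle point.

saddle point

The Hessian of C is constant: H = [[8, -8], [-8, 6]].
det(H) = 8·6 − (-8)² = -16.
Since det(H) < 0, H is indefinite and the critical point is a saddle point.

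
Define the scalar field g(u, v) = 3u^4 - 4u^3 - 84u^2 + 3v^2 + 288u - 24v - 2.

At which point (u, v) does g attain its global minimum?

(-4, 4)

g(u,v) separates as P(u) + Q(v) − 2, so its minimum is min P + min Q − 2.
P'(u) = 12(u - 3)(u - 2)(u + 4) vanishes at u ∈ {-4, 2, 3}; Q'(v) = 6v - 24 vanishes at v ∈ {4}.
Local minima of P (where P''>0): P(-4)=-1472, P(3)=243. Local minima of Q: Q(4)=-48.
So the global minimum of g is P(-4) + Q(4) − 2 = -1472 − 48 − 2 = -1522, attained at (-4, 4).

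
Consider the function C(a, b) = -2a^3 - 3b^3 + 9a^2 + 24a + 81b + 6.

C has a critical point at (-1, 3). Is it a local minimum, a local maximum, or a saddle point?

saddle point

The mixed partial ∂²C/∂a∂b is 0, so the Hessian at any point is diag(C_aa, C_bb) = diag(6(-2a + 3), -18b).
At (-1, 3): H = diag(30, -54).
The eigenvalues have opposite signs, so H is indefinite: a saddle point.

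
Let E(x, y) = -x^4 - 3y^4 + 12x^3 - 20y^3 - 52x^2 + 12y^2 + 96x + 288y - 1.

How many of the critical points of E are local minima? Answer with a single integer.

E separates as a function of x plus a function of y, so ∇E=0 decouples.
∂E/∂x = -4(x - 4)(x - 3)(x - 2) = 0 at x ∈ {2, 3, 4}; ∂E/∂y = -12(y - 2)(y + 3)(y + 4) = 0 at y ∈ {-4, -3, 2}.
The Hessian is diagonal: diag(E_xx, E_yy). Second derivatives: E_xx(2)=-8, E_xx(3)=4, E_xx(4)=-8; E_yy(-4)=-72, E_yy(-3)=60, E_yy(2)=-360.
Local minima occur where both diagonal entries positive: (3, -3). Count: 1.

1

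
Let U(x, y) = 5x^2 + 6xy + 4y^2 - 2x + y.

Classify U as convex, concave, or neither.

convex

U is quadratic, so its Hessian is the constant matrix H = [[10, 6], [6, 8]].
det(H) = 44, tr(H) = 18.
det(H) > 0 and tr(H) > 0, so H is positive definite everywhere: convex.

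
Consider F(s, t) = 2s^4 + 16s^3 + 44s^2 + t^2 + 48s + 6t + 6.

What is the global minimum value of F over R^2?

-21

F(s,t) separates as P(s) + Q(t) + 6, so its minimum is min P + min Q + 6.
P'(s) = 8(s + 1)(s + 2)(s + 3) vanishes at s ∈ {-3, -2, -1}; Q'(t) = 2(t + 3) vanishes at t ∈ {-3}.
Local minima of P (where P''>0): P(-3)=-18, P(-1)=-18. Local minima of Q: Q(-3)=-9.
So the global minimum of F is P(-3) + Q(-3) + 6 = -18 − 9 + 6 = -21, attained at (-3, -3).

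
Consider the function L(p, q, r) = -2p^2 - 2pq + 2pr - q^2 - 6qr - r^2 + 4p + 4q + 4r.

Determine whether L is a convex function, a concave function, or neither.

neither

L is quadratic, so its Hessian is the constant matrix H = [[-4, -2, 2], [-2, -2, -6], [2, -6, -2]].
Leading principal minors: -4, 4, 192.
Neither pattern holds ⇒ H is indefinite ⇒ neither convex nor concave.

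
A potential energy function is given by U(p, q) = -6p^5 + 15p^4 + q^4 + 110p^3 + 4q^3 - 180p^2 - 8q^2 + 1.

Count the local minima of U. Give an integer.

U separates as a function of p plus a function of q, so ∇U=0 decouples.
∂U/∂p = -30p(p - 4)(p - 1)(p + 3) = 0 at p ∈ {-3, 0, 1, 4}; ∂U/∂q = 4q(q - 1)(q + 4) = 0 at q ∈ {-4, 0, 1}.
The Hessian is diagonal: diag(U_pp, U_qq). Second derivatives: U_pp(-3)=2520, U_pp(0)=-360, U_pp(1)=360, U_pp(4)=-2520; U_qq(-4)=80, U_qq(0)=-16, U_qq(1)=20.
Local minima occur where both diagonal entries positive: (-3, -4), (-3, 1), (1, -4), (1, 1). Count: 4.

4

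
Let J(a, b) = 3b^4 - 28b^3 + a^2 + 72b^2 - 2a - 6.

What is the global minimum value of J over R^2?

-7

J(a,b) separates as P(a) + Q(b) − 6, so its minimum is min P + min Q − 6.
P'(a) = 2a - 2 vanishes at a ∈ {1}; Q'(b) = 12b(b - 4)(b - 3) vanishes at b ∈ {0, 3, 4}.
Local minima of P (where P''>0): P(1)=-1. Local minima of Q: Q(0)=0, Q(4)=128.
So the global minimum of J is P(1) + Q(0) − 6 = -1 + 0 − 6 = -7, attained at (1, 0).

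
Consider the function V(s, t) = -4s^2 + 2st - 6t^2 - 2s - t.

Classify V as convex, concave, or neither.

concave

V is quadratic, so its Hessian is the constant matrix H = [[-8, 2], [2, -12]].
det(H) = 92, tr(H) = -20.
det(H) > 0 and tr(H) < 0, so H is negative definite everywhere: concave.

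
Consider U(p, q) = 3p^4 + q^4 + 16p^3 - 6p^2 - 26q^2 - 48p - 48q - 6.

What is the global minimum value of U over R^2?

U(p,q) separates as A(p) + B(q) − 6, so its minimum is min A + min B − 6.
A'(p) = 12(p - 1)(p + 1)(p + 4) vanishes at p ∈ {-4, -1, 1}; B'(q) = 4(q - 4)(q + 1)(q + 3) vanishes at q ∈ {-3, -1, 4}.
Local minima of A (where A''>0): A(-4)=-160, A(1)=-35. Local minima of B: B(-3)=-9, B(4)=-352.
So the global minimum of U is A(-4) + B(4) − 6 = -160 − 352 − 6 = -518, attained at (-4, 4).

-518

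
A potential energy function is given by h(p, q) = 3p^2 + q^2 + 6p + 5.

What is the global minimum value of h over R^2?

2

h(p,q) separates as A(p) + B(q) + 5, so its minimum is min A + min B + 5.
A'(p) = 6p + 6 vanishes at p ∈ {-1}; B'(q) = 2q vanishes at q ∈ {0}.
Local minima of A (where A''>0): A(-1)=-3. Local minima of B: B(0)=0.
So the global minimum of h is A(-1) + B(0) + 5 = -3 + 0 + 5 = 2, attained at (-1, 0).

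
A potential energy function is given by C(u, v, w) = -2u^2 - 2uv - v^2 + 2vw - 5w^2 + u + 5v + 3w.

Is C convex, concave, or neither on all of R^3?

C is quadratic, so its Hessian is the constant matrix H = [[-4, -2, 0], [-2, -2, 2], [0, 2, -10]].
Leading principal minors: -4, 4, -24.
Signs alternate −, +, − ⇒ H ≺ 0 ⇒ concave.

concave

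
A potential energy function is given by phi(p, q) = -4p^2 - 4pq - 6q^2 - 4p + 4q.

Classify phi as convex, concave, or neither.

concave

phi is quadratic, so its Hessian is the constant matrix H = [[-8, -4], [-4, -12]].
det(H) = 80, tr(H) = -20.
det(H) > 0 and tr(H) < 0, so H is negative definite everywhere: concave.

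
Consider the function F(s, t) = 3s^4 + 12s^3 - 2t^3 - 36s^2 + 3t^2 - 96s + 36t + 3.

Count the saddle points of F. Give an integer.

F separates as a function of s plus a function of t, so ∇F=0 decouples.
∂F/∂s = 12(s - 2)(s + 1)(s + 4) = 0 at s ∈ {-4, -1, 2}; ∂F/∂t = -6(t - 3)(t + 2) = 0 at t ∈ {-2, 3}.
The Hessian is diagonal: diag(F_ss, F_tt). Second derivatives: F_ss(-4)=216, F_ss(-1)=-108, F_ss(2)=216; F_tt(-2)=30, F_tt(3)=-30.
Saddle points occur where the two diagonal entries have opposite signs: (-4, 3), (-1, -2), (2, 3). Count: 3.

3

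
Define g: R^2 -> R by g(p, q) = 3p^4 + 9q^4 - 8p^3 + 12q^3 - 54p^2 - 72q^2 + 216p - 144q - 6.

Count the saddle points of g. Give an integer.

g separates as a function of p plus a function of q, so ∇g=0 decouples.
∂g/∂p = 12(p - 3)(p - 2)(p + 3) = 0 at p ∈ {-3, 2, 3}; ∂g/∂q = 36(q - 2)(q + 1)(q + 2) = 0 at q ∈ {-2, -1, 2}.
The Hessian is diagonal: diag(g_pp, g_qq). Second derivatives: g_pp(-3)=360, g_pp(2)=-60, g_pp(3)=72; g_qq(-2)=144, g_qq(-1)=-108, g_qq(2)=432.
Saddle points occur where the two diagonal entries have opposite signs: (-3, -1), (2, -2), (2, 2), (3, -1). Count: 4.

4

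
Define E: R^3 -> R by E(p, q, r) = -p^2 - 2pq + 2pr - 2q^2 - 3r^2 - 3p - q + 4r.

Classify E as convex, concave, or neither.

E is quadratic, so its Hessian is the constant matrix H = [[-2, -2, 2], [-2, -4, 0], [2, 0, -6]].
Leading principal minors: -2, 4, -8.
Signs alternate −, +, − ⇒ H ≺ 0 ⇒ concave.

concave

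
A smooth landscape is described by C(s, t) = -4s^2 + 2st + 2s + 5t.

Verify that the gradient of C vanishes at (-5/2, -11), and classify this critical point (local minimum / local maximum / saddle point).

∇C = (-8s + 2t + 2, 2s + 5); substituting (-5/2, -11) gives ∇C = (0, 0), so (-5/2, -11) is indeed a critical point.
The Hessian of C is constant: H = [[-8, 2], [2, 0]].
det(H) = (-8)·0 − 2² = -4.
Since det(H) < 0, H is indefinite and the critical point is a saddle point.

saddle point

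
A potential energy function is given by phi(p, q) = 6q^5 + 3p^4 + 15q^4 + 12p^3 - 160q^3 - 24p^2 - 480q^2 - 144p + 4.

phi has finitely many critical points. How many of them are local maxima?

2

phi separates as a function of p plus a function of q, so ∇phi=0 decouples.
∂phi/∂p = 12(p - 2)(p + 2)(p + 3) = 0 at p ∈ {-3, -2, 2}; ∂phi/∂q = 30q(q - 4)(q + 2)(q + 4) = 0 at q ∈ {-4, -2, 0, 4}.
The Hessian is diagonal: diag(phi_pp, phi_qq). Second derivatives: phi_pp(-3)=60, phi_pp(-2)=-48, phi_pp(2)=240; phi_qq(-4)=-1920, phi_qq(-2)=720, phi_qq(0)=-960, phi_qq(4)=5760.
Local maxima occur where both diagonal entries negative: (-2, -4), (-2, 0). Count: 2.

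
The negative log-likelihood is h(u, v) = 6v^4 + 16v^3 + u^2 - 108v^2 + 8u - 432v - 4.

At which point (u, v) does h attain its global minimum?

h(u,v) separates as P(u) + Q(v) − 4, so its minimum is min P + min Q − 4.
P'(u) = 2u + 8 vanishes at u ∈ {-4}; Q'(v) = 24(v - 3)(v + 2)(v + 3) vanishes at v ∈ {-3, -2, 3}.
Local minima of P (where P''>0): P(-4)=-16. Local minima of Q: Q(-3)=378, Q(3)=-1350.
So the global minimum of h is P(-4) + Q(3) − 4 = -16 − 1350 − 4 = -1370, attained at (-4, 3).

(-4, 3)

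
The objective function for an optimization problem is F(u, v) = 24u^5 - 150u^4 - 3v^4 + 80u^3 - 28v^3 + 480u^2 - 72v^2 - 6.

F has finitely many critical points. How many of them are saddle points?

6

F separates as a function of u plus a function of v, so ∇F=0 decouples.
∂F/∂u = 120u(u - 4)(u - 2)(u + 1) = 0 at u ∈ {-1, 0, 2, 4}; ∂F/∂v = -12v(v + 3)(v + 4) = 0 at v ∈ {-4, -3, 0}.
The Hessian is diagonal: diag(F_uu, F_vv). Second derivatives: F_uu(-1)=-1800, F_uu(0)=960, F_uu(2)=-1440, F_uu(4)=4800; F_vv(-4)=-48, F_vv(-3)=36, F_vv(0)=-144.
Saddle points occur where the two diagonal entries have opposite signs: (-1, -3), (0, -4), (0, 0), (2, -3), (4, -4), (4, 0). Count: 6.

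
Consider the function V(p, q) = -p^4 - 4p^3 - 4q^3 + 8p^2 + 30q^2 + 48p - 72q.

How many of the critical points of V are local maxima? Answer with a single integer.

2

V separates as a function of p plus a function of q, so ∇V=0 decouples.
∂V/∂p = -4(p - 2)(p + 2)(p + 3) = 0 at p ∈ {-3, -2, 2}; ∂V/∂q = -12(q - 3)(q - 2) = 0 at q ∈ {2, 3}.
The Hessian is diagonal: diag(V_pp, V_qq). Second derivatives: V_pp(-3)=-20, V_pp(-2)=16, V_pp(2)=-80; V_qq(2)=12, V_qq(3)=-12.
Local maxima occur where both diagonal entries negative: (-3, 3), (2, 3). Count: 2.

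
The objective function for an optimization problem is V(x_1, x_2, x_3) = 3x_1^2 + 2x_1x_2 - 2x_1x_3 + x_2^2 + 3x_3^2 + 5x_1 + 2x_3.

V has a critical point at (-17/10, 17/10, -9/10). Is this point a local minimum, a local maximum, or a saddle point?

local minimum

The Hessian is constant: H = [[6, 2, -2], [2, 2, 0], [-2, 0, 6]].
Leading principal minors: Δ₁ = 6, Δ₂ = 8, Δ₃ = 40.
All leading minors are positive, so H is positive definite: a local minimum.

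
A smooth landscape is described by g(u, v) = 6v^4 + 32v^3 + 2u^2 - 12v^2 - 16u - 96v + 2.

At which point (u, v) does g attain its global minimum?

g(u,v) separates as P(u) + Q(v) + 2, so its minimum is min P + min Q + 2.
P'(u) = 4u - 16 vanishes at u ∈ {4}; Q'(v) = 24(v - 1)(v + 1)(v + 4) vanishes at v ∈ {-4, -1, 1}.
Local minima of P (where P''>0): P(4)=-32. Local minima of Q: Q(-4)=-320, Q(1)=-70.
So the global minimum of g is P(4) + Q(-4) + 2 = -32 − 320 + 2 = -350, attained at (4, -4).

(4, -4)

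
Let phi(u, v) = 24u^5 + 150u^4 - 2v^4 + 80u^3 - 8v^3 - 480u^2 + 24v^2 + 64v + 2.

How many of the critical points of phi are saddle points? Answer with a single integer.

phi separates as a function of u plus a function of v, so ∇phi=0 decouples.
∂phi/∂u = 120u(u - 1)(u + 2)(u + 4) = 0 at u ∈ {-4, -2, 0, 1}; ∂phi/∂v = -8(v - 2)(v + 1)(v + 4) = 0 at v ∈ {-4, -1, 2}.
The Hessian is diagonal: diag(phi_uu, phi_vv). Second derivatives: phi_uu(-4)=-4800, phi_uu(-2)=1440, phi_uu(0)=-960, phi_uu(1)=1800; phi_vv(-4)=-144, phi_vv(-1)=72, phi_vv(2)=-144.
Saddle points occur where the two diagonal entries have opposite signs: (-4, -1), (-2, -4), (-2, 2), (0, -1), (1, -4), (1, 2). Count: 6.

6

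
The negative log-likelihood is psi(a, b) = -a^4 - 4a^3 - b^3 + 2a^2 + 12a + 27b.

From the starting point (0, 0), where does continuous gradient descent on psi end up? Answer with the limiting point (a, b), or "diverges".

(-1, -3)

psi is separable, so gradient descent decouples: a follows -∂psi/∂a, b follows -∂psi/∂b.
∂psi/∂a = -4(a - 1)(a + 1)(a + 3); at a=0 this is 12, so a decreases.
∂psi/∂b = -3(b - 3)(b + 3); at b=0 this is 27, so b decreases.
a converges to its nearest critical value -1 (a local min of the a-part); b converges to -3. The iterate converges to (-1, -3).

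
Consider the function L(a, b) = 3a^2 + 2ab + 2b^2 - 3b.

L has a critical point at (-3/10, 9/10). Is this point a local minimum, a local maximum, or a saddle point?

local minimum

The Hessian of L is constant: H = [[6, 2], [2, 4]].
det(H) = 6·4 − 2² = 20.
det(H) > 0 and tr(H) = 10 > 0, so H is positive definite and the point is a local minimum.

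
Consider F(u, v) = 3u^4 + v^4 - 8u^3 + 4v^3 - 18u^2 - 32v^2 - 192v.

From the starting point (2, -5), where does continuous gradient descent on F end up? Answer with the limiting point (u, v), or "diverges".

F is separable, so gradient descent decouples: u follows -∂F/∂u, v follows -∂F/∂v.
∂F/∂u = 12u(u - 3)(u + 1); at u=2 this is -72, so u increases.
∂F/∂v = 4(v - 4)(v + 3)(v + 4); at v=-5 this is -72, so v increases.
u converges to its nearest critical value 3 (a local min of the u-part); v converges to -4. The iterate converges to (3, -4).

(3, -4)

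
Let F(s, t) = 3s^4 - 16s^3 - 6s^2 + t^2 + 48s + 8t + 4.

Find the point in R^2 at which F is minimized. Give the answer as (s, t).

(4, -4)

F(s,t) separates as P(s) + Q(t) + 4, so its minimum is min P + min Q + 4.
P'(s) = 12(s - 4)(s - 1)(s + 1) vanishes at s ∈ {-1, 1, 4}; Q'(t) = 2(t + 4) vanishes at t ∈ {-4}.
Local minima of P (where P''>0): P(-1)=-35, P(4)=-160. Local minima of Q: Q(-4)=-16.
So the global minimum of F is P(4) + Q(-4) + 4 = -160 − 16 + 4 = -172, attained at (4, -4).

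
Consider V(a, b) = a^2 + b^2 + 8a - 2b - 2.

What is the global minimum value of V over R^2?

V(a,b) separates as P(a) + Q(b) − 2, so its minimum is min P + min Q − 2.
P'(a) = 2a + 8 vanishes at a ∈ {-4}; Q'(b) = 2b - 2 vanishes at b ∈ {1}.
Local minima of P (where P''>0): P(-4)=-16. Local minima of Q: Q(1)=-1.
So the global minimum of V is P(-4) + Q(1) − 2 = -16 − 1 − 2 = -19, attained at (-4, 1).

-19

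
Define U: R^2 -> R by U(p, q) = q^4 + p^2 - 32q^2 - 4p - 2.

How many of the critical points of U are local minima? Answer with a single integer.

U separates as a function of p plus a function of q, so ∇U=0 decouples.
∂U/∂p = 2(p - 2) = 0 at p ∈ {2}; ∂U/∂q = 4q(q - 4)(q + 4) = 0 at q ∈ {-4, 0, 4}.
The Hessian is diagonal: diag(U_pp, U_qq). Second derivatives: U_pp(2)=2; U_qq(-4)=128, U_qq(0)=-64, U_qq(4)=128.
Local minima occur where both diagonal entries positive: (2, -4), (2, 4). Count: 2.

2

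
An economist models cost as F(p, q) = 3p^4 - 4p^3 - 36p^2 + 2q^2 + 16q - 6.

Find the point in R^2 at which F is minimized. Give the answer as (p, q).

F(p,q) separates as A(p) + B(q) − 6, so its minimum is min A + min B − 6.
A'(p) = 12p(p - 3)(p + 2) vanishes at p ∈ {-2, 0, 3}; B'(q) = 4q + 16 vanishes at q ∈ {-4}.
Local minima of A (where A''>0): A(-2)=-64, A(3)=-189. Local minima of B: B(-4)=-32.
So the global minimum of F is A(3) + B(-4) − 6 = -189 − 32 − 6 = -227, attained at (3, -4).

(3, -4)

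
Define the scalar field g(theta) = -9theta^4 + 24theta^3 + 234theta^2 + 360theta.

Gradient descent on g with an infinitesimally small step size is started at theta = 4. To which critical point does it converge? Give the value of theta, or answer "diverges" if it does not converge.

g'(theta) = -36(theta - 5)(theta + 1)(theta + 2), so g'(4) = 1080.
Gradient descent moves in the -g' direction, i.e. theta is decreasing.
The nearest critical point in that direction is theta = -1, where g'' = 216 > 0 (a local minimum). The iterate converges there.

-1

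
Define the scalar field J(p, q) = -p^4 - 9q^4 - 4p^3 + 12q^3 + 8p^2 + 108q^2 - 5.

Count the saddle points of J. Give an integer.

4

J separates as a function of p plus a function of q, so ∇J=0 decouples.
∂J/∂p = -4p(p - 1)(p + 4) = 0 at p ∈ {-4, 0, 1}; ∂J/∂q = -36q(q - 3)(q + 2) = 0 at q ∈ {-2, 0, 3}.
The Hessian is diagonal: diag(J_pp, J_qq). Second derivatives: J_pp(-4)=-80, J_pp(0)=16, J_pp(1)=-20; J_qq(-2)=-360, J_qq(0)=216, J_qq(3)=-540.
Saddle points occur where the two diagonal entries have opposite signs: (-4, 0), (0, -2), (0, 3), (1, 0). Count: 4.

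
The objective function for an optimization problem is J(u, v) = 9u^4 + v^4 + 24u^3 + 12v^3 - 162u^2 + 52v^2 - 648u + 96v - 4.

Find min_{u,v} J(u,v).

-2093

J(u,v) separates as P(u) + Q(v) − 4, so its minimum is min P + min Q − 4.
P'(u) = 36(u - 3)(u + 2)(u + 3) vanishes at u ∈ {-3, -2, 3}; Q'(v) = 4(v + 2)(v + 3)(v + 4) vanishes at v ∈ {-4, -3, -2}.
Local minima of P (where P''>0): P(-3)=567, P(3)=-2025. Local minima of Q: Q(-4)=-64, Q(-2)=-64.
So the global minimum of J is P(3) + Q(-4) − 4 = -2025 − 64 − 4 = -2093, attained at (3, -4).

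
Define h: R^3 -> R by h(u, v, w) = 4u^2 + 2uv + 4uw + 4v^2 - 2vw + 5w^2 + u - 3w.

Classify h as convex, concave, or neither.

h is quadratic, so its Hessian is the constant matrix H = [[8, 2, 4], [2, 8, -2], [4, -2, 10]].
Leading principal minors: 8, 60, 408.
All positive ⇒ H ≻ 0 ⇒ convex.

convex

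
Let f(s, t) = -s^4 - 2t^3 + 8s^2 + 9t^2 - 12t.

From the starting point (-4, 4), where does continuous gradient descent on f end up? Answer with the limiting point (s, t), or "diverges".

f is separable, so gradient descent decouples: s follows -∂f/∂s, t follows -∂f/∂t.
∂f/∂s = -4s(s - 2)(s + 2); at s=-4 this is 192, so s decreases.
∂f/∂t = -6(t - 2)(t - 1); at t=4 this is -36, so t increases.
The s-coordinate has no critical point in that direction and runs off to infinity.

diverges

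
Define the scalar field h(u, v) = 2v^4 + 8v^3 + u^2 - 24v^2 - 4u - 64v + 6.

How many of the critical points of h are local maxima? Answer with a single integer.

0

h separates as a function of u plus a function of v, so ∇h=0 decouples.
∂h/∂u = 2(u - 2) = 0 at u ∈ {2}; ∂h/∂v = 8(v - 2)(v + 1)(v + 4) = 0 at v ∈ {-4, -1, 2}.
The Hessian is diagonal: diag(h_uu, h_vv). Second derivatives: h_uu(2)=2; h_vv(-4)=144, h_vv(-1)=-72, h_vv(2)=144.
Local maxima occur where both diagonal entries negative: none. Count: 0.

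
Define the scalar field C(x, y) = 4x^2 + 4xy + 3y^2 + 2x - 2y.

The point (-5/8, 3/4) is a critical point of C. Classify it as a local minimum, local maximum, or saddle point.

The Hessian of C is constant: H = [[8, 4], [4, 6]].
det(H) = 8·6 − 4² = 32.
det(H) > 0 and tr(H) = 14 > 0, so H is positive definite and the point is a local minimum.

local minimum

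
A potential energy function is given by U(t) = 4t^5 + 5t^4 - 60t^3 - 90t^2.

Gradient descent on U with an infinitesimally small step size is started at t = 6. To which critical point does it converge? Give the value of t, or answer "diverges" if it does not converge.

U'(t) = 20t(t - 3)(t + 1)(t + 3), so U'(6) = 22680.
Gradient descent moves in the -U' direction, i.e. t is decreasing.
The nearest critical point in that direction is t = 3, where U'' = 1440 > 0 (a local minimum). The iterate converges there.

3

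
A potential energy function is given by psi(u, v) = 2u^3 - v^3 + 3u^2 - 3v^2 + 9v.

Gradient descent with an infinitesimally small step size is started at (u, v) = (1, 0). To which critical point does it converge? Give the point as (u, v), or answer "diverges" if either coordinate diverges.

psi is separable, so gradient descent decouples: u follows -∂psi/∂u, v follows -∂psi/∂v.
∂psi/∂u = 6u(u + 1); at u=1 this is 12, so u decreases.
∂psi/∂v = -3(v - 1)(v + 3); at v=0 this is 9, so v decreases.
u converges to its nearest critical value 0 (a local min of the u-part); v converges to -3. The iterate converges to (0, -3).

(0, -3)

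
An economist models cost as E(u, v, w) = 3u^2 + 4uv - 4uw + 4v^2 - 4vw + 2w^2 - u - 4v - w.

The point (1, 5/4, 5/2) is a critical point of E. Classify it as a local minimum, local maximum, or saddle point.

local minimum

The Hessian is constant: H = [[6, 4, -4], [4, 8, -4], [-4, -4, 4]].
Leading principal minors: Δ₁ = 6, Δ₂ = 32, Δ₃ = 32.
All leading minors are positive, so H is positive definite: a local minimum.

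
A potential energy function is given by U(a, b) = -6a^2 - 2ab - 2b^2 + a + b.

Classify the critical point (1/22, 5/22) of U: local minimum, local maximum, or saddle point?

local maximum

The Hessian of U is constant: H = [[-12, -2], [-2, -4]].
det(H) = (-12)·(-4) − (-2)² = 44.
det(H) > 0 and tr(H) = -16 < 0, so H is negative definite and the point is a local maximum.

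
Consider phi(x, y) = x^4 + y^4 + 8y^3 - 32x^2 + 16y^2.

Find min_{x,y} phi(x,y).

-256

phi(x,y) separates as P(x) + Q(y), so its minimum is min P + min Q.
P'(x) = 4x(x - 4)(x + 4) vanishes at x ∈ {-4, 0, 4}; Q'(y) = 4y(y + 2)(y + 4) vanishes at y ∈ {-4, -2, 0}.
Local minima of P (where P''>0): P(-4)=-256, P(4)=-256. Local minima of Q: Q(-4)=0, Q(0)=0.
So the global minimum of phi is P(-4) + Q(-4) = -256 + 0 = -256, attained at (-4, -4).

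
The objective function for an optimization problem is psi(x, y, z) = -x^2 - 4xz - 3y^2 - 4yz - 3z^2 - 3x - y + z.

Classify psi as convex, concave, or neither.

neither

psi is quadratic, so its Hessian is the constant matrix H = [[-2, 0, -4], [0, -6, -4], [-4, -4, -6]].
Leading principal minors: -2, 12, 56.
Neither pattern holds ⇒ H is indefinite ⇒ neither convex nor concave.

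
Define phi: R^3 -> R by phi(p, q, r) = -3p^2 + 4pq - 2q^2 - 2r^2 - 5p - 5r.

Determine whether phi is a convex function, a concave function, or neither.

concave

phi is quadratic, so its Hessian is the constant matrix H = [[-6, 4, 0], [4, -4, 0], [0, 0, -4]].
Leading principal minors: -6, 8, -32.
Signs alternate −, +, − ⇒ H ≺ 0 ⇒ concave.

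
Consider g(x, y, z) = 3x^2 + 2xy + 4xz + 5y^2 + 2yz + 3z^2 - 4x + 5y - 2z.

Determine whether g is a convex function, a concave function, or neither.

convex

g is quadratic, so its Hessian is the constant matrix H = [[6, 2, 4], [2, 10, 2], [4, 2, 6]].
Leading principal minors: 6, 56, 184.
All positive ⇒ H ≻ 0 ⇒ convex.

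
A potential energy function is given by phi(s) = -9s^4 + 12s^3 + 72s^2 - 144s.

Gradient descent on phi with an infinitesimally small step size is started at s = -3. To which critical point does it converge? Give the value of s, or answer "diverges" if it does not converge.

diverges

phi'(s) = -36(s - 2)(s - 1)(s + 2), so phi'(-3) = 720.
Gradient descent moves in the -phi' direction, i.e. s is decreasing.
There is no critical point below s=-3, and phi' keeps the same sign, so the iterate runs off to −∞.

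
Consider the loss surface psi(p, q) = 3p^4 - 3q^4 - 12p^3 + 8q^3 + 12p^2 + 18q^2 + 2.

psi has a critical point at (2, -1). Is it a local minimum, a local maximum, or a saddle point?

The mixed partial ∂²psi/∂p∂q is 0, so the Hessian at any point is diag(psi_pp, psi_qq) = diag(12(3p^2 - 6p + 2), 12(-3q^2 + 4q + 3)).
At (2, -1): H = diag(24, -48).
The eigenvalues have opposite signs, so H is indefinite: a saddle point.

saddle point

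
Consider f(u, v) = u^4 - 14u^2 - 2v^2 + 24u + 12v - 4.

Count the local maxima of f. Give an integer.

1

f separates as a function of u plus a function of v, so ∇f=0 decouples.
∂f/∂u = 4(u - 2)(u - 1)(u + 3) = 0 at u ∈ {-3, 1, 2}; ∂f/∂v = -4(v - 3) = 0 at v ∈ {3}.
The Hessian is diagonal: diag(f_uu, f_vv). Second derivatives: f_uu(-3)=80, f_uu(1)=-16, f_uu(2)=20; f_vv(3)=-4.
Local maxima occur where both diagonal entries negative: (1, 3). Count: 1.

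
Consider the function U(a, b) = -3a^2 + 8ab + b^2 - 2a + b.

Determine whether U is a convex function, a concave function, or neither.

U is quadratic, so its Hessian is the constant matrix H = [[-6, 8], [8, 2]].
det(H) = -76, tr(H) = -4.
det(H) < 0, so H is indefinite: neither convex nor concave.

neither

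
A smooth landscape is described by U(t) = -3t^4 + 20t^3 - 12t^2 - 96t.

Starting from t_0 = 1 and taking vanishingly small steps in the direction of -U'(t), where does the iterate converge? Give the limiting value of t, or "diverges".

2

U'(t) = -12(t - 4)(t - 2)(t + 1), so U'(1) = -72.
Gradient descent moves in the -U' direction, i.e. t is increasing.
The nearest critical point in that direction is t = 2, where U'' = 72 > 0 (a local minimum). The iterate converges there.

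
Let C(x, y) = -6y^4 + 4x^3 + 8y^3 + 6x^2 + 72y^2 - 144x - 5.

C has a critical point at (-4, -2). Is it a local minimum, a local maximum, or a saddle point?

local maximum

The mixed partial ∂²C/∂x∂y is 0, so the Hessian at any point is diag(C_xx, C_yy) = diag(12(2x + 1), 24(-3y^2 + 2y + 6)).
At (-4, -2): H = diag(-84, -240).
Both eigenvalues are negative, so H is negative definite: a local maximum.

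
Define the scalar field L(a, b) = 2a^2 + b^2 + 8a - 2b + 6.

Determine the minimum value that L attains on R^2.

L(a,b) separates as P(a) + Q(b) + 6, so its minimum is min P + min Q + 6.
P'(a) = 4a + 8 vanishes at a ∈ {-2}; Q'(b) = 2b - 2 vanishes at b ∈ {1}.
Local minima of P (where P''>0): P(-2)=-8. Local minima of Q: Q(1)=-1.
So the global minimum of L is P(-2) + Q(1) + 6 = -8 − 1 + 6 = -3, attained at (-2, 1).

-3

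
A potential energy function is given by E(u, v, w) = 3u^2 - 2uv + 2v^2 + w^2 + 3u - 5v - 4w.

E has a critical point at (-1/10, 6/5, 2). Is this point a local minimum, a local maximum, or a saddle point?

The Hessian is constant: H = [[6, -2, 0], [-2, 4, 0], [0, 0, 2]].
Leading principal minors: Δ₁ = 6, Δ₂ = 20, Δ₃ = 40.
All leading minors are positive, so H is positive definite: a local minimum.

local minimum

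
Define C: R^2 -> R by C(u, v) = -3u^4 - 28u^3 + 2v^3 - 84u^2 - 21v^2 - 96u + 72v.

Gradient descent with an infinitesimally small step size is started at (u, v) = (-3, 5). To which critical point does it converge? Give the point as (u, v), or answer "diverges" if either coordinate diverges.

C is separable, so gradient descent decouples: u follows -∂C/∂u, v follows -∂C/∂v.
∂C/∂u = -12(u + 1)(u + 2)(u + 4); at u=-3 this is -24, so u increases.
∂C/∂v = 6(v - 4)(v - 3); at v=5 this is 12, so v decreases.
u converges to its nearest critical value -2 (a local min of the u-part); v converges to 4. The iterate converges to (-2, 4).

(-2, 4)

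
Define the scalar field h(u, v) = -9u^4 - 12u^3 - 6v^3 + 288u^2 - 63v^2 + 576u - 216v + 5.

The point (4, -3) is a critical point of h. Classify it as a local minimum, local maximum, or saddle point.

local maximum

The mixed partial ∂²h/∂u∂v is 0, so the Hessian at any point is diag(h_uu, h_vv) = diag(36(-3u^2 - 2u + 16), -18(2v + 7)).
At (4, -3): H = diag(-1440, -18).
Both eigenvalues are negative, so H is negative definite: a local maximum.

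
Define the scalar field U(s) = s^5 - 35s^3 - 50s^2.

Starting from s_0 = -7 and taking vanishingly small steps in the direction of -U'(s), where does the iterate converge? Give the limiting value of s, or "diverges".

U'(s) = 5s(s - 5)(s + 1)(s + 4), so U'(-7) = 7560.
Gradient descent moves in the -U' direction, i.e. s is decreasing.
There is no critical point below s=-7, and U' keeps the same sign, so the iterate runs off to −∞.

diverges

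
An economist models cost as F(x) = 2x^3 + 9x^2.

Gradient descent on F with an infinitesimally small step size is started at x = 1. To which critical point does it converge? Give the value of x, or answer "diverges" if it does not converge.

F'(x) = 6x(x + 3), so F'(1) = 24.
Gradient descent moves in the -F' direction, i.e. x is decreasing.
The nearest critical point in that direction is x = 0, where F'' = 18 > 0 (a local minimum). The iterate converges there.

0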